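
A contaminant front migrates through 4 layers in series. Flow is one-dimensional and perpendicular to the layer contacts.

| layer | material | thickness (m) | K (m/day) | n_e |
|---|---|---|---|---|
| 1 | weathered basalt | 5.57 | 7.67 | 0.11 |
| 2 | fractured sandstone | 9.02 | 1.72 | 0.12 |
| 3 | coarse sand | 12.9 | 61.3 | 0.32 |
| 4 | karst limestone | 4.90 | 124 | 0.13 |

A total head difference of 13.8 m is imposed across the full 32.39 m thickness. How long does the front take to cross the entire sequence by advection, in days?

With flow normal to the layers, continuity requires the same specific discharge q through every layer.
Σ(b_i/K_i) = 5.57/7.67 + 9.02/1.72 + 12.9/61.3 + 4.90/124 = 6.220 d.
q = Δh / Σ(b_i/K_i) = 13.8 / 6.220 = 2.219 m/day.
In each layer the seepage velocity is v_i = q/n_i, so the layer transit time is t_i = b_i·n_i / q:
  layer 1 (weathered basalt): t_1 = 5.57 × 0.11 / 2.219 = 0.2762 d
  layer 2 (fractured sandstone): t_2 = 9.02 × 0.12 / 2.219 = 0.4879 d
  layer 3 (coarse sand): t_3 = 12.9 × 0.32 / 2.219 = 1.861 d
  layer 4 (karst limestone): t_4 = 4.90 × 0.13 / 2.219 = 0.2871 d
Total t = Σ t_i = 2.912 days.

2.91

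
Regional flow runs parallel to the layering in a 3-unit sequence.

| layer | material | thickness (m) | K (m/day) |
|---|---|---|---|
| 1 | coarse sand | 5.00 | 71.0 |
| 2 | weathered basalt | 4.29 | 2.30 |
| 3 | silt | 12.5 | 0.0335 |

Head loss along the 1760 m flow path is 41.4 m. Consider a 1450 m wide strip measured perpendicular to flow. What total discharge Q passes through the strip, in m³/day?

Flow is parallel to layering, so each bed carries its own Darcy discharge and the transmissivities add.
Σ(K_i·b_i) = 71.0×5.00 + 2.30×4.29 + 0.0335×12.5 = 365.3 m²/day.
Hydraulic gradient i = Δh / L = 41.4 / 1760 = 0.02352.
Q = Σ(K_i·b_i) · W · i = 365.3 × 1450 × 0.02352 = 12459 m³/day.

12500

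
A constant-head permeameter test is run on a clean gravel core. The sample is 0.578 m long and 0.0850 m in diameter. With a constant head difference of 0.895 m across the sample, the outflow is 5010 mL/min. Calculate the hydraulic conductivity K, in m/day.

Cross-sectional area A = π·(d/2)² = π × (0.0850/2)² = 0.005675 m².
Convert discharge: 5010 mL/min = 8.350e-05 m³/s.
Darcy's law rearranged: K = Q·L / (A·Δh) = 8.350e-05 × 0.578 / (0.005675 × 0.895) = 0.009503 m/s = 821.1 m/day.

821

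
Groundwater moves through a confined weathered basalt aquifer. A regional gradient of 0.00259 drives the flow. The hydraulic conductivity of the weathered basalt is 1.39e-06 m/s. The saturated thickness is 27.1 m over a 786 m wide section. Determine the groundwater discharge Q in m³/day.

Convert K: 1.39e-06 m/s × 86400 = 0.1201 m/day.
Cross-sectional area A = 786 × 27.1 = 21301 m².
Hydraulic gradient i = 0.00259.
Darcy's law: Q = K · A · i = 0.1201 × 21301 × 0.002590 = 6.626 m³/day.

6.63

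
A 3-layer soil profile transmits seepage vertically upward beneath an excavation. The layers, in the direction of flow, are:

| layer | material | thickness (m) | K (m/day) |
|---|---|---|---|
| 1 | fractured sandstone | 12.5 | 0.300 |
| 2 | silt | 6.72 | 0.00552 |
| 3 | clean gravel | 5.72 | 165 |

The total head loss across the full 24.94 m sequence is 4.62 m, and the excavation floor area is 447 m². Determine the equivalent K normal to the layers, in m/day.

0.0198

Flow is perpendicular to layering, so the layers act in series and the equivalent K is the thickness-weighted harmonic mean.
Total thickness L = 12.5 + 6.72 + 5.72 = 24.94 m.
Σ(b_i/K_i) = 12.5/0.300 + 6.72/0.00552 + 5.72/165 = 1259 d.
K_eq = L / Σ(b_i/K_i) = 24.94 / 1259 = 0.01981 m/day.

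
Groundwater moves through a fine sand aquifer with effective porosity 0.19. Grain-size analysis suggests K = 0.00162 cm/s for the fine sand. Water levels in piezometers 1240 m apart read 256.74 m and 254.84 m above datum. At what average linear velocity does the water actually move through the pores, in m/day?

Convert K: 0.00162 cm/s × 864 = 1.400 m/day.
Hydraulic gradient i = (256.74 − 254.84) / 1240 = 1.9 / 1240 = 0.001532.
Darcy flux q = K · i = 1.400 × 0.001532 = 0.002145 m/day.
Seepage velocity v = q / n_e = 0.002145 / 0.19 = 0.01129 m/day.

0.0113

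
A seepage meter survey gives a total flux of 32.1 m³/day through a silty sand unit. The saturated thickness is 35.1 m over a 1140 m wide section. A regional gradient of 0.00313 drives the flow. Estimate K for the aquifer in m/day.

Cross-sectional area A = 1140 × 35.1 = 40014 m².
Hydraulic gradient i = 0.00313.
From Q = K·A·i, K = Q / (A·i) = 32.1 / (40014 × 0.003130) = 0.2563 m/day.

0.256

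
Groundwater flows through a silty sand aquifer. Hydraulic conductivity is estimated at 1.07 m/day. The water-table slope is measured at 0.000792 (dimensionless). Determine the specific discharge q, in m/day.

0.000847

Hydraulic gradient i = 0.000792.
Specific discharge q = K · i = 1.070 × 0.0007920 = 0.0008474 m/day.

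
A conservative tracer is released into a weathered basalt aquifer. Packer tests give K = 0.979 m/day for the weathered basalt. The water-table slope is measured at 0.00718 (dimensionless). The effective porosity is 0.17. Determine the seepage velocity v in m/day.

Hydraulic gradient i = 0.00718.
Darcy flux q = K · i = 0.9790 × 0.007180 = 0.007029 m/day.
Seepage velocity v = q / n_e = 0.007029 / 0.17 = 0.04135 m/day.

0.0413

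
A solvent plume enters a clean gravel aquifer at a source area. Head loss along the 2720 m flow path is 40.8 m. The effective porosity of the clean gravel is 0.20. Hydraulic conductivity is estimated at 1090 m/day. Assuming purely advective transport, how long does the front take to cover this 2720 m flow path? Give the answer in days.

Hydraulic gradient i = Δh / L = 40.8 / 2720 = 0.01500.
Darcy flux q = K · i = 1090 × 0.01500 = 16.35 m/day.
Seepage velocity v = q / n_e = 16.35 / 0.20 = 81.75 m/day.
Travel time t = L / v = 2720 / 81.75 = 33.27 days.

33.3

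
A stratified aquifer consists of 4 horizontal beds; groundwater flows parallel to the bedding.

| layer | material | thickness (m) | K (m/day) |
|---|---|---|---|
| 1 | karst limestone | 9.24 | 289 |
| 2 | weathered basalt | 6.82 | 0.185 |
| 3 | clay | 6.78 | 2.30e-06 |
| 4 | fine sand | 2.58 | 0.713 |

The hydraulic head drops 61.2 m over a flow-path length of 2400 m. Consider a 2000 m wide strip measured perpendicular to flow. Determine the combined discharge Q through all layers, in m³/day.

136000

Flow is parallel to layering, so each bed carries its own Darcy discharge and the transmissivities add.
Σ(K_i·b_i) = 289×9.24 + 0.185×6.82 + 2.30e-06×6.78 + 0.713×2.58 = 2673 m²/day.
Hydraulic gradient i = Δh / L = 61.2 / 2400 = 0.02550.
Q = Σ(K_i·b_i) · W · i = 2673 × 2000 × 0.02550 = 1.363e+05 m³/day.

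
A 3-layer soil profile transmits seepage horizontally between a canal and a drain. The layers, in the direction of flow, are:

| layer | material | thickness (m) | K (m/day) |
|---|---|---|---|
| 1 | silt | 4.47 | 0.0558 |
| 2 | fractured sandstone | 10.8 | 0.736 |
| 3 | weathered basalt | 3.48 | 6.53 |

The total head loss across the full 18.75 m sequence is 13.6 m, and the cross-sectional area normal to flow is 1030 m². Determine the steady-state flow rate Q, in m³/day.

147

Flow is perpendicular to layering, so the layers act in series and the equivalent K is the thickness-weighted harmonic mean.
Total thickness L = 4.47 + 10.8 + 3.48 = 18.75 m.
Σ(b_i/K_i) = 4.47/0.0558 + 10.8/0.736 + 3.48/6.53 = 95.31 d.
K_eq = L / Σ(b_i/K_i) = 18.75 / 95.31 = 0.1967 m/day.
Q = K_eq · A · (Δh/L) = 0.1967 × 1030 × (13.6/18.75) = 147.0 m³/day.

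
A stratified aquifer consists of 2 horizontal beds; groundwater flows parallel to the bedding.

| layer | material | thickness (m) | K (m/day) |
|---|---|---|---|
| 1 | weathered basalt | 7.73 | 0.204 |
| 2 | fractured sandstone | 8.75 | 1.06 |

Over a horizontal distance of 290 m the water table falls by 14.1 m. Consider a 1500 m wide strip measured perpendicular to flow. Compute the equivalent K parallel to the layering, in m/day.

Flow is parallel to layering, so each bed carries its own Darcy discharge and the transmissivities add.
Σ(K_i·b_i) = 0.204×7.73 + 1.06×8.75 = 10.85 m²/day.
Total thickness b = 16.48 m, so K_eq = Σ(K_i·b_i)/b = 0.6585 m/day.

0.658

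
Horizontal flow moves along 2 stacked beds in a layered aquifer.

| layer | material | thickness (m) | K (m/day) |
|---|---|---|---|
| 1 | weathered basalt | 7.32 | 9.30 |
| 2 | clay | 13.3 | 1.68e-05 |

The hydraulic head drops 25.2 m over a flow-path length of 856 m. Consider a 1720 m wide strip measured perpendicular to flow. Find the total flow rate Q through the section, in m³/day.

Flow is parallel to layering, so each bed carries its own Darcy discharge and the transmissivities add.
Σ(K_i·b_i) = 9.30×7.32 + 1.68e-05×13.3 = 68.08 m²/day.
Hydraulic gradient i = Δh / L = 25.2 / 856 = 0.02944.
Q = Σ(K_i·b_i) · W · i = 68.08 × 1720 × 0.02944 = 3447 m³/day.

3450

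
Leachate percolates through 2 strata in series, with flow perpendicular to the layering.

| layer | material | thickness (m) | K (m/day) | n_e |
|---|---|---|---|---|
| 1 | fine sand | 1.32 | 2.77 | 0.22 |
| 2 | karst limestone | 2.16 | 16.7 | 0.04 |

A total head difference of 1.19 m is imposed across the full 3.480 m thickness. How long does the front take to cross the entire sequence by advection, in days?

With flow normal to the layers, continuity requires the same specific discharge q through every layer.
Σ(b_i/K_i) = 1.32/2.77 + 2.16/16.7 = 0.6059 d.
q = Δh / Σ(b_i/K_i) = 1.19 / 0.6059 = 1.964 m/day.
In each layer the seepage velocity is v_i = q/n_i, so the layer transit time is t_i = b_i·n_i / q:
  layer 1 (fine sand): t_1 = 1.32 × 0.22 / 1.964 = 0.1479 d
  layer 2 (karst limestone): t_2 = 2.16 × 0.04 / 1.964 = 0.04399 d
Total t = Σ t_i = 0.1918 days.

0.192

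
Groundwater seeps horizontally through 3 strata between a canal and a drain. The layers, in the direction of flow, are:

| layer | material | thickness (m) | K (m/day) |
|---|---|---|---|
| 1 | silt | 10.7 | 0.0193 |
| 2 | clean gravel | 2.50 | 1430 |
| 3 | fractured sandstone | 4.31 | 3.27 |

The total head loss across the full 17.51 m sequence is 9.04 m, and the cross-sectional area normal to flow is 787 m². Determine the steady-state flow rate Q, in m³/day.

12.8

Flow is perpendicular to layering, so the layers act in series and the equivalent K is the thickness-weighted harmonic mean.
Total thickness L = 10.7 + 2.50 + 4.31 = 17.51 m.
Σ(b_i/K_i) = 10.7/0.0193 + 2.50/1430 + 4.31/3.27 = 555.7 d.
K_eq = L / Σ(b_i/K_i) = 17.51 / 555.7 = 0.03151 m/day.
Q = K_eq · A · (Δh/L) = 0.03151 × 787 × (9.04/17.51) = 12.80 m³/day.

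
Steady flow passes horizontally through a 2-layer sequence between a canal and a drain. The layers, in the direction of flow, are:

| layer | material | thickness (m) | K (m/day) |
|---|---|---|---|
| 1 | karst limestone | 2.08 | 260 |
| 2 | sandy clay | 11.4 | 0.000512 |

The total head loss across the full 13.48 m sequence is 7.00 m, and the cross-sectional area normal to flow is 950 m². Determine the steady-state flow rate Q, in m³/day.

Flow is perpendicular to layering, so the layers act in series and the equivalent K is the thickness-weighted harmonic mean.
Total thickness L = 2.08 + 11.4 = 13.48 m.
Σ(b_i/K_i) = 2.08/260 + 11.4/0.000512 = 22266 d.
K_eq = L / Σ(b_i/K_i) = 13.48 / 22266 = 0.0006054 m/day.
Q = K_eq · A · (Δh/L) = 0.0006054 × 950 × (7.00/13.48) = 0.2987 m³/day.

0.299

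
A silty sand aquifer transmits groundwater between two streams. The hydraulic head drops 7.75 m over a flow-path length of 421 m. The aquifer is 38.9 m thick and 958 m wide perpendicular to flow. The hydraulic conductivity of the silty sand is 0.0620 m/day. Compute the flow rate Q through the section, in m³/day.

Cross-sectional area A = 958 × 38.9 = 37266 m².
Hydraulic gradient i = Δh / L = 7.75 / 421 = 0.01841.
Darcy's law: Q = K · A · i = 0.06200 × 37266 × 0.01841 = 42.53 m³/day.

42.5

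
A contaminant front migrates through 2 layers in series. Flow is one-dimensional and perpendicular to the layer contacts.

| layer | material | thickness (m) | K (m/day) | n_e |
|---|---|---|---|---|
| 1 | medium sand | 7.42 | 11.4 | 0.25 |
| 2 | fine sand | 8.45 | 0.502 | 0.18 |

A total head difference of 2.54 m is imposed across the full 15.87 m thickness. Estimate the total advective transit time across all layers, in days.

23.2

With flow normal to the layers, continuity requires the same specific discharge q through every layer.
Σ(b_i/K_i) = 7.42/11.4 + 8.45/0.502 = 17.48 d.
q = Δh / Σ(b_i/K_i) = 2.54 / 17.48 = 0.1453 m/day.
In each layer the seepage velocity is v_i = q/n_i, so the layer transit time is t_i = b_i·n_i / q:
  layer 1 (medium sand): t_1 = 7.42 × 0.25 / 0.1453 = 12.77 d
  layer 2 (fine sand): t_2 = 8.45 × 0.18 / 0.1453 = 10.47 d
Total t = Σ t_i = 23.24 days.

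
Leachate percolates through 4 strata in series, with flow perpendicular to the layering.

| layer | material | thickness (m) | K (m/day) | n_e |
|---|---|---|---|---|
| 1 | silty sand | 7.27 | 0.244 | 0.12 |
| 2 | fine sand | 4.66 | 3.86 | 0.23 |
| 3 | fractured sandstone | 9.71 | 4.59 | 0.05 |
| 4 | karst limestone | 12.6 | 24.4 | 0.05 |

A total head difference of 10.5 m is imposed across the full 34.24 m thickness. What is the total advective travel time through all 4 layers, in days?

With flow normal to the layers, continuity requires the same specific discharge q through every layer.
Σ(b_i/K_i) = 7.27/0.244 + 4.66/3.86 + 9.71/4.59 + 12.6/24.4 = 33.63 d.
q = Δh / Σ(b_i/K_i) = 10.5 / 33.63 = 0.3122 m/day.
In each layer the seepage velocity is v_i = q/n_i, so the layer transit time is t_i = b_i·n_i / q:
  layer 1 (silty sand): t_1 = 7.27 × 0.12 / 0.3122 = 2.795 d
  layer 2 (fine sand): t_2 = 4.66 × 0.23 / 0.3122 = 3.433 d
  layer 3 (fractured sandstone): t_3 = 9.71 × 0.05 / 0.3122 = 1.555 d
  layer 4 (karst limestone): t_4 = 12.6 × 0.05 / 0.3122 = 2.018 d
Total t = Σ t_i = 9.801 days.

9.80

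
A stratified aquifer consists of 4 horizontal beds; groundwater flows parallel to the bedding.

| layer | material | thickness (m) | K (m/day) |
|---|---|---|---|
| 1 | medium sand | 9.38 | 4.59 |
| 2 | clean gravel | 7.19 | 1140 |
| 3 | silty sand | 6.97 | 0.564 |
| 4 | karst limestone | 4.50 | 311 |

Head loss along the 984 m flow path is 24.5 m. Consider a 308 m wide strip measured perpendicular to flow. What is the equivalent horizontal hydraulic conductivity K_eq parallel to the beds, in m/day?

Flow is parallel to layering, so each bed carries its own Darcy discharge and the transmissivities add.
Σ(K_i·b_i) = 4.59×9.38 + 1140×7.19 + 0.564×6.97 + 311×4.50 = 9643 m²/day.
Total thickness b = 28.04 m, so K_eq = Σ(K_i·b_i)/b = 343.9 m/day.

344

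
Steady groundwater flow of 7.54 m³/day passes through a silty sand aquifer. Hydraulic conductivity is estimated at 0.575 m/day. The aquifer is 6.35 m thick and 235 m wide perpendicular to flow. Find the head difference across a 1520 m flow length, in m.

13.4

Cross-sectional area A = 235 × 6.35 = 1492 m².
From Q = K·A·i, i = Q / (K·A) = 7.54 / (0.5750 × 1492) = 0.008787.
Head loss Δh = i · L = 0.008787 × 1520 = 13.36 m.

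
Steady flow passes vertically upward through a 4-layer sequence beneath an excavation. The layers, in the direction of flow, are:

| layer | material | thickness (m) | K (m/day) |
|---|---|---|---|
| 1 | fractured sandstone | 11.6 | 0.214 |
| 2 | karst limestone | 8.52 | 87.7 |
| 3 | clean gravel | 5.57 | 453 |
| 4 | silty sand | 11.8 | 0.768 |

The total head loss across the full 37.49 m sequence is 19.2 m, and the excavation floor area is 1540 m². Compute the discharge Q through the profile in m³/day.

Flow is perpendicular to layering, so the layers act in series and the equivalent K is the thickness-weighted harmonic mean.
Total thickness L = 11.6 + 8.52 + 5.57 + 11.8 = 37.49 m.
Σ(b_i/K_i) = 11.6/0.214 + 8.52/87.7 + 5.57/453 + 11.8/0.768 = 69.68 d.
K_eq = L / Σ(b_i/K_i) = 37.49 / 69.68 = 0.5380 m/day.
Q = K_eq · A · (Δh/L) = 0.5380 × 1540 × (19.2/37.49) = 424.3 m³/day.

424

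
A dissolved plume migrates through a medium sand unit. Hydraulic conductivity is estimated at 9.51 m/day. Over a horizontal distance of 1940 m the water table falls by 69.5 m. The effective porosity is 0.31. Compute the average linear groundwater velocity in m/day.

Hydraulic gradient i = Δh / L = 69.5 / 1940 = 0.03582.
Darcy flux q = K · i = 9.510 × 0.03582 = 0.3407 m/day.
Seepage velocity v = q / n_e = 0.3407 / 0.31 = 1.099 m/day.

1.10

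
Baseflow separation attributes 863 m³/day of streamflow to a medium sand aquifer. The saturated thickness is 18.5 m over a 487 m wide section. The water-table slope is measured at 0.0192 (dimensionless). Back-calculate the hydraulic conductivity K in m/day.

Cross-sectional area A = 487 × 18.5 = 9010 m².
Hydraulic gradient i = 0.0192.
From Q = K·A·i, K = Q / (A·i) = 863 / (9010 × 0.01920) = 4.989 m/day.

4.99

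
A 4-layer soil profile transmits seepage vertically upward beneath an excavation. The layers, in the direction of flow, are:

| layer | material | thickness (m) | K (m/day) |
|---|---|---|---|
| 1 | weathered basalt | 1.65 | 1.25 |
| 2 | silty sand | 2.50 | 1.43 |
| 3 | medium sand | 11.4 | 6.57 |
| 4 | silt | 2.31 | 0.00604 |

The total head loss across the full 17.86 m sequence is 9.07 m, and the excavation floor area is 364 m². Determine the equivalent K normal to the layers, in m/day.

0.0461

Flow is perpendicular to layering, so the layers act in series and the equivalent K is the thickness-weighted harmonic mean.
Total thickness L = 1.65 + 2.50 + 11.4 + 2.31 = 17.86 m.
Σ(b_i/K_i) = 1.65/1.25 + 2.50/1.43 + 11.4/6.57 + 2.31/0.00604 = 387.3 d.
K_eq = L / Σ(b_i/K_i) = 17.86 / 387.3 = 0.04612 m/day.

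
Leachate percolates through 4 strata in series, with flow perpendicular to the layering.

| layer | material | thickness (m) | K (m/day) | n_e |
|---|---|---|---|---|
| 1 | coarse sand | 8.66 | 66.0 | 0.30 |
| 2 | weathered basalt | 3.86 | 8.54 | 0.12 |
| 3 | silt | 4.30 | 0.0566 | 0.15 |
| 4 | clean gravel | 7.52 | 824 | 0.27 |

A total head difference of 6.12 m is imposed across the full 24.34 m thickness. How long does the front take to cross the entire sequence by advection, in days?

With flow normal to the layers, continuity requires the same specific discharge q through every layer.
Σ(b_i/K_i) = 8.66/66.0 + 3.86/8.54 + 4.30/0.0566 + 7.52/824 = 76.56 d.
q = Δh / Σ(b_i/K_i) = 6.12 / 76.56 = 0.07993 m/day.
In each layer the seepage velocity is v_i = q/n_i, so the layer transit time is t_i = b_i·n_i / q:
  layer 1 (coarse sand): t_1 = 8.66 × 0.30 / 0.07993 = 32.50 d
  layer 2 (weathered basalt): t_2 = 3.86 × 0.12 / 0.07993 = 5.795 d
  layer 3 (silt): t_3 = 4.30 × 0.15 / 0.07993 = 8.069 d
  layer 4 (clean gravel): t_4 = 7.52 × 0.27 / 0.07993 = 25.40 d
Total t = Σ t_i = 71.77 days.

71.8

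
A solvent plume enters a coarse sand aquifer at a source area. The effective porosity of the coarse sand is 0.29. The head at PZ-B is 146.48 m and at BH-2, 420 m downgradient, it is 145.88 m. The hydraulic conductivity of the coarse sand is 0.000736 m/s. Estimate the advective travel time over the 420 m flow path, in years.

Convert K: 0.000736 m/s × 86400 = 63.59 m/day.
Hydraulic gradient i = (146.48 − 145.88) / 420 = 0.6 / 420 = 0.001429.
Darcy flux q = K · i = 63.59 × 0.001429 = 0.09084 m/day.
Seepage velocity v = q / n_e = 0.09084 / 0.29 = 0.3133 m/day.
Travel time t = L / v = 420 / 0.3133 = 1341 days = 3.671 years.

3.67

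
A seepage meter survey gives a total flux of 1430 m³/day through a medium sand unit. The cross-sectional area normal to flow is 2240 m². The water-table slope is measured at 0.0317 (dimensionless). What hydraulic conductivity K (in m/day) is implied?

20.1

Hydraulic gradient i = 0.0317.
From Q = K·A·i, K = Q / (A·i) = 1430 / (2240 × 0.03170) = 20.14 m/day.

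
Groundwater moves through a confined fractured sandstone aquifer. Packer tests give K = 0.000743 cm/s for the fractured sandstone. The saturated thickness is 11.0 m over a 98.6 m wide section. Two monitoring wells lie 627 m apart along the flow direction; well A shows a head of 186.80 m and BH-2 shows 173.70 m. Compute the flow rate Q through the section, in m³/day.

14.5

Convert K: 0.000743 cm/s × 864 = 0.6420 m/day.
Cross-sectional area A = 98.6 × 11.0 = 1085 m².
Hydraulic gradient i = (186.80 − 173.70) / 627 = 13.1 / 627 = 0.02089.
Darcy's law: Q = K · A · i = 0.6420 × 1085 × 0.02089 = 14.55 m³/day.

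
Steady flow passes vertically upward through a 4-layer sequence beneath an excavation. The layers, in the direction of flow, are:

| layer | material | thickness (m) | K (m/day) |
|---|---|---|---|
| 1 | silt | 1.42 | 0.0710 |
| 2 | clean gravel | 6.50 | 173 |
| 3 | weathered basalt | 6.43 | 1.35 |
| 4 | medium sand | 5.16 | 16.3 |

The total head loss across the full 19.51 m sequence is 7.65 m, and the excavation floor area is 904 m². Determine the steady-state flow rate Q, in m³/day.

275

Flow is perpendicular to layering, so the layers act in series and the equivalent K is the thickness-weighted harmonic mean.
Total thickness L = 1.42 + 6.50 + 6.43 + 5.16 = 19.51 m.
Σ(b_i/K_i) = 1.42/0.0710 + 6.50/173 + 6.43/1.35 + 5.16/16.3 = 25.12 d.
K_eq = L / Σ(b_i/K_i) = 19.51 / 25.12 = 0.7768 m/day.
Q = K_eq · A · (Δh/L) = 0.7768 × 904 × (7.65/19.51) = 275.3 m³/day.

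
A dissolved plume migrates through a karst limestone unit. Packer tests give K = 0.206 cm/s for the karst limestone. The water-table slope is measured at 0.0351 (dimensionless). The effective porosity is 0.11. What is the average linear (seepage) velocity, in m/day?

56.8

Convert K: 0.206 cm/s × 864 = 178.0 m/day.
Hydraulic gradient i = 0.0351.
Darcy flux q = K · i = 178.0 × 0.03510 = 6.247 m/day.
Seepage velocity v = q / n_e = 6.247 / 0.11 = 56.79 m/day.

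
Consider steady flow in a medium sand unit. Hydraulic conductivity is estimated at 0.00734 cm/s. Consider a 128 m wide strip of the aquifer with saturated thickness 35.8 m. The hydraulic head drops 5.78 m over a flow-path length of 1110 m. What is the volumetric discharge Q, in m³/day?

Convert K: 0.00734 cm/s × 864 = 6.342 m/day.
Cross-sectional area A = 128 × 35.8 = 4582 m².
Hydraulic gradient i = Δh / L = 5.78 / 1110 = 0.005207.
Darcy's law: Q = K · A · i = 6.342 × 4582 × 0.005207 = 151.3 m³/day.

151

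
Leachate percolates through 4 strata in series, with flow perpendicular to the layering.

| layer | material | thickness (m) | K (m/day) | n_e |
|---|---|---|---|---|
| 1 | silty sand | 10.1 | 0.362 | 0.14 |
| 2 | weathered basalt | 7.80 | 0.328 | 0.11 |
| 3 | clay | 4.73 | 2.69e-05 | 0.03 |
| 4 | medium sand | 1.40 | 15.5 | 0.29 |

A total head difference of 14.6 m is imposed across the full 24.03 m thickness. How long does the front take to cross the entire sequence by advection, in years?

93.0

With flow normal to the layers, continuity requires the same specific discharge q through every layer.
Σ(b_i/K_i) = 10.1/0.362 + 7.80/0.328 + 4.73/2.69e-05 + 1.40/15.5 = 1.759e+05 d.
q = Δh / Σ(b_i/K_i) = 14.6 / 1.759e+05 = 8.301e-05 m/day.
In each layer the seepage velocity is v_i = q/n_i, so the layer transit time is t_i = b_i·n_i / q:
  layer 1 (silty sand): t_1 = 10.1 × 0.14 / 8.301e-05 = 17035 d
  layer 2 (weathered basalt): t_2 = 7.80 × 0.11 / 8.301e-05 = 10336 d
  layer 3 (clay): t_3 = 4.73 × 0.03 / 8.301e-05 = 1709 d
  layer 4 (medium sand): t_4 = 1.40 × 0.29 / 8.301e-05 = 4891 d
Total t = Σ t_i = 33972 days = 93.01 years.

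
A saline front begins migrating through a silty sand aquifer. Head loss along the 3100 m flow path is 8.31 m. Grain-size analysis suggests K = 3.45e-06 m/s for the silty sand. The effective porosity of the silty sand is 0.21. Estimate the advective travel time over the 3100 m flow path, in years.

2230

Convert K: 3.45e-06 m/s × 86400 = 0.2981 m/day.
Hydraulic gradient i = Δh / L = 8.31 / 3100 = 0.002681.
Darcy flux q = K · i = 0.2981 × 0.002681 = 0.0007990 m/day.
Seepage velocity v = q / n_e = 0.0007990 / 0.21 = 0.003805 m/day.
Travel time t = L / v = 3100 / 0.003805 = 8.147e+05 days = 2231 years.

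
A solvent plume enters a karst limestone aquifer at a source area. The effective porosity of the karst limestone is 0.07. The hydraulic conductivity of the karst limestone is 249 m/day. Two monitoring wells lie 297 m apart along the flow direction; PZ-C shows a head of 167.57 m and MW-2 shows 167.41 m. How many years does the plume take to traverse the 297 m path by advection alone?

Hydraulic gradient i = (167.57 − 167.41) / 297 = 0.16 / 297 = 0.0005387.
Darcy flux q = K · i = 249.0 × 0.0005387 = 0.1341 m/day.
Seepage velocity v = q / n_e = 0.1341 / 0.07 = 1.916 m/day.
Travel time t = L / v = 297 / 1.916 = 155.0 days = 0.4243 years.

0.424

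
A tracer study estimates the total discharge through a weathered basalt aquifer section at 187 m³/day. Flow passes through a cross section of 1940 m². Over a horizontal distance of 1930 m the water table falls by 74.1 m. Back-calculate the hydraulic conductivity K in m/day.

Hydraulic gradient i = Δh / L = 74.1 / 1930 = 0.03839.
From Q = K·A·i, K = Q / (A·i) = 187 / (1940 × 0.03839) = 2.511 m/day.

2.51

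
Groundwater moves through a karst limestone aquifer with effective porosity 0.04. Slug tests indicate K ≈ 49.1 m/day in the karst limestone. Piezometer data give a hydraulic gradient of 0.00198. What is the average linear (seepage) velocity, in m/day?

Hydraulic gradient i = 0.00198.
Darcy flux q = K · i = 49.10 × 0.001980 = 0.09722 m/day.
Seepage velocity v = q / n_e = 0.09722 / 0.04 = 2.430 m/day.

2.43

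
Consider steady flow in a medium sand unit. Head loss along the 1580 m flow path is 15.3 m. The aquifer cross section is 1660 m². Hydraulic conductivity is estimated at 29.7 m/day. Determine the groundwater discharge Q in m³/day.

477

Hydraulic gradient i = Δh / L = 15.3 / 1580 = 0.009684.
Darcy's law: Q = K · A · i = 29.70 × 1660 × 0.009684 = 477.4 m³/day.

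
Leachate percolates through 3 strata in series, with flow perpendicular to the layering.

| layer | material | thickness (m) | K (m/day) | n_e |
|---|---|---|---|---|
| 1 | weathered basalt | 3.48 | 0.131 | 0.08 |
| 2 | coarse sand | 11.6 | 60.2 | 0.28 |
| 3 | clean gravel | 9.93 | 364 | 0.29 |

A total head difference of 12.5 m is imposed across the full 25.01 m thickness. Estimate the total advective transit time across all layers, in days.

13.7

With flow normal to the layers, continuity requires the same specific discharge q through every layer.
Σ(b_i/K_i) = 3.48/0.131 + 11.6/60.2 + 9.93/364 = 26.78 d.
q = Δh / Σ(b_i/K_i) = 12.5 / 26.78 = 0.4667 m/day.
In each layer the seepage velocity is v_i = q/n_i, so the layer transit time is t_i = b_i·n_i / q:
  layer 1 (weathered basalt): t_1 = 3.48 × 0.08 / 0.4667 = 0.5966 d
  layer 2 (coarse sand): t_2 = 11.6 × 0.28 / 0.4667 = 6.960 d
  layer 3 (clean gravel): t_3 = 9.93 × 0.29 / 0.4667 = 6.171 d
Total t = Σ t_i = 13.73 days.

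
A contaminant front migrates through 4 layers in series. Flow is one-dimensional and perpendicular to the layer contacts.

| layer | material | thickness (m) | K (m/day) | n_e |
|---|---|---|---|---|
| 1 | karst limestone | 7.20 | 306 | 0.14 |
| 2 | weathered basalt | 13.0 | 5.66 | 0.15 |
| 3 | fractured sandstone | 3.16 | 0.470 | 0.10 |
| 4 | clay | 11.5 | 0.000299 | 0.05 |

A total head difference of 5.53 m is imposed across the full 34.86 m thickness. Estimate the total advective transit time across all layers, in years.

With flow normal to the layers, continuity requires the same specific discharge q through every layer.
Σ(b_i/K_i) = 7.20/306 + 13.0/5.66 + 3.16/0.470 + 11.5/0.000299 = 38471 d.
q = Δh / Σ(b_i/K_i) = 5.53 / 38471 = 0.0001437 m/day.
In each layer the seepage velocity is v_i = q/n_i, so the layer transit time is t_i = b_i·n_i / q:
  layer 1 (karst limestone): t_1 = 7.20 × 0.14 / 0.0001437 = 7012 d
  layer 2 (weathered basalt): t_2 = 13.0 × 0.15 / 0.0001437 = 13566 d
  layer 3 (fractured sandstone): t_3 = 3.16 × 0.10 / 0.0001437 = 2198 d
  layer 4 (clay): t_4 = 11.5 × 0.05 / 0.0001437 = 4000 d
Total t = Σ t_i = 26776 days = 73.31 years.

73.3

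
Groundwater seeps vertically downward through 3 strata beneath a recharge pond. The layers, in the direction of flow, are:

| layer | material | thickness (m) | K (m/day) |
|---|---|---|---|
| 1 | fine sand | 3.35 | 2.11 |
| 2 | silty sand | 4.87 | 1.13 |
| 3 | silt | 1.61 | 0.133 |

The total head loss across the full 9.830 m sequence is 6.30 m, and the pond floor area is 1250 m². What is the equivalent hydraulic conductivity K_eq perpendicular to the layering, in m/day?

0.546

Flow is perpendicular to layering, so the layers act in series and the equivalent K is the thickness-weighted harmonic mean.
Total thickness L = 3.35 + 4.87 + 1.61 = 9.830 m.
Σ(b_i/K_i) = 3.35/2.11 + 4.87/1.13 + 1.61/0.133 = 18.00 d.
K_eq = L / Σ(b_i/K_i) = 9.830 / 18.00 = 0.5460 m/day.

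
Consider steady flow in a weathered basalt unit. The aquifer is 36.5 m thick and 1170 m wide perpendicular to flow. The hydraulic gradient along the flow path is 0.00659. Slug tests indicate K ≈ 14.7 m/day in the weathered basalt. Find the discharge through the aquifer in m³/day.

Cross-sectional area A = 1170 × 36.5 = 42705 m².
Hydraulic gradient i = 0.00659.
Darcy's law: Q = K · A · i = 14.70 × 42705 × 0.006590 = 4137 m³/day.

4140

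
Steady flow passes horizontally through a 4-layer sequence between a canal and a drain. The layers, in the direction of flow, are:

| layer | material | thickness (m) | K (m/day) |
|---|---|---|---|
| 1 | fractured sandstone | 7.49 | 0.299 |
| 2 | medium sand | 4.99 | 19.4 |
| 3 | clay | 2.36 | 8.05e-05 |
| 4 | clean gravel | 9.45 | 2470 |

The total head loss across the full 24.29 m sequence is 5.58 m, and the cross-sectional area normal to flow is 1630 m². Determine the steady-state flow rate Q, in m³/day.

Flow is perpendicular to layering, so the layers act in series and the equivalent K is the thickness-weighted harmonic mean.
Total thickness L = 7.49 + 4.99 + 2.36 + 9.45 = 24.29 m.
Σ(b_i/K_i) = 7.49/0.299 + 4.99/19.4 + 2.36/8.05e-05 + 9.45/2470 = 29342 d.
K_eq = L / Σ(b_i/K_i) = 24.29 / 29342 = 0.0008278 m/day.
Q = K_eq · A · (Δh/L) = 0.0008278 × 1630 × (5.58/24.29) = 0.3100 m³/day.

0.310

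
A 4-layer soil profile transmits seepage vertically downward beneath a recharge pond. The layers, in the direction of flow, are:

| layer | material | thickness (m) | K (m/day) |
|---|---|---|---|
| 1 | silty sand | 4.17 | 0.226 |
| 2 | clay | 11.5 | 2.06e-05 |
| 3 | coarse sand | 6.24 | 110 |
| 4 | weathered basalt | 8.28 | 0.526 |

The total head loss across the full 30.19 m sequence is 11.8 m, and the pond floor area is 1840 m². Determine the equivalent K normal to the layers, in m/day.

Flow is perpendicular to layering, so the layers act in series and the equivalent K is the thickness-weighted harmonic mean.
Total thickness L = 4.17 + 11.5 + 6.24 + 8.28 = 30.19 m.
Σ(b_i/K_i) = 4.17/0.226 + 11.5/2.06e-05 + 6.24/110 + 8.28/0.526 = 5.583e+05 d.
K_eq = L / Σ(b_i/K_i) = 30.19 / 5.583e+05 = 5.408e-05 m/day.

5.41e-05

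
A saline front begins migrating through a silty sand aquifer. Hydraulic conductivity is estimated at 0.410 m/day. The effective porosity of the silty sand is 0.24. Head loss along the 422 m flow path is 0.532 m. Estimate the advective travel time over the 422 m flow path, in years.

536

Hydraulic gradient i = Δh / L = 0.532 / 422 = 0.001261.
Darcy flux q = K · i = 0.4100 × 0.001261 = 0.0005169 m/day.
Seepage velocity v = q / n_e = 0.0005169 / 0.24 = 0.002154 m/day.
Travel time t = L / v = 422 / 0.002154 = 1.959e+05 days = 536.5 years.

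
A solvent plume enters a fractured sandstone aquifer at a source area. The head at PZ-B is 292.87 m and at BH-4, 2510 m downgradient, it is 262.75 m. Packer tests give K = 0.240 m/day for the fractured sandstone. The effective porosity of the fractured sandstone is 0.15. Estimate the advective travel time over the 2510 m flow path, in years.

358

Hydraulic gradient i = (292.87 − 262.75) / 2510 = 30.12 / 2510 = 0.01200.
Darcy flux q = K · i = 0.2400 × 0.01200 = 0.002880 m/day.
Seepage velocity v = q / n_e = 0.002880 / 0.15 = 0.01920 m/day.
Travel time t = L / v = 2510 / 0.01920 = 1.307e+05 days = 357.9 years.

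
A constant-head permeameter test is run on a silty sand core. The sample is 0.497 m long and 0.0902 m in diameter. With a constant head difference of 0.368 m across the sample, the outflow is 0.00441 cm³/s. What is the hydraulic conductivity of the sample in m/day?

Cross-sectional area A = π·(d/2)² = π × (0.0902/2)² = 0.006390 m².
Convert discharge: 0.00441 cm³/s = 4.410e-09 m³/s.
Darcy's law rearranged: K = Q·L / (A·Δh) = 4.410e-09 × 0.497 / (0.006390 × 0.368) = 9.321e-07 m/s = 0.08053 m/day.

0.0805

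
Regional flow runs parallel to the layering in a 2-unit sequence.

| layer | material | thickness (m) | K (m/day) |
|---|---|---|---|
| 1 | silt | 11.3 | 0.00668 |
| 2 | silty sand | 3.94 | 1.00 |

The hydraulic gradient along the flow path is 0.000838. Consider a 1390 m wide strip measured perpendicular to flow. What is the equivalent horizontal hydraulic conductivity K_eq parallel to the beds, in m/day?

Flow is parallel to layering, so each bed carries its own Darcy discharge and the transmissivities add.
Σ(K_i·b_i) = 0.00668×11.3 + 1.00×3.94 = 4.015 m²/day.
Total thickness b = 15.24 m, so K_eq = Σ(K_i·b_i)/b = 0.2635 m/day.

0.263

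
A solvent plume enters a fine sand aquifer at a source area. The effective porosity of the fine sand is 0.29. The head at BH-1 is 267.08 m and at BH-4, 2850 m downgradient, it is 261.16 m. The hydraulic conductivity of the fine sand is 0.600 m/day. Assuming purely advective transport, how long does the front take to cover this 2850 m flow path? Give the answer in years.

1820

Hydraulic gradient i = (267.08 − 261.16) / 2850 = 5.92 / 2850 = 0.002077.
Darcy flux q = K · i = 0.6000 × 0.002077 = 0.001246 m/day.
Seepage velocity v = q / n_e = 0.001246 / 0.29 = 0.004298 m/day.
Travel time t = L / v = 2850 / 0.004298 = 6.632e+05 days = 1816 years.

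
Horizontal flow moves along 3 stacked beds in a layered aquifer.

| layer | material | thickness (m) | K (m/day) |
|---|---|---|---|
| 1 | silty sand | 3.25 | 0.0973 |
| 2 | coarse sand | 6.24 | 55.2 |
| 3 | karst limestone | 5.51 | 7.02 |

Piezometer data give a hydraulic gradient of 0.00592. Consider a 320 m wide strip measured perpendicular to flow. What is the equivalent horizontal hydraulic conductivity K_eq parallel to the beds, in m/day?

Flow is parallel to layering, so each bed carries its own Darcy discharge and the transmissivities add.
Σ(K_i·b_i) = 0.0973×3.25 + 55.2×6.24 + 7.02×5.51 = 383.4 m²/day.
Total thickness b = 15.00 m, so K_eq = Σ(K_i·b_i)/b = 25.56 m/day.

25.6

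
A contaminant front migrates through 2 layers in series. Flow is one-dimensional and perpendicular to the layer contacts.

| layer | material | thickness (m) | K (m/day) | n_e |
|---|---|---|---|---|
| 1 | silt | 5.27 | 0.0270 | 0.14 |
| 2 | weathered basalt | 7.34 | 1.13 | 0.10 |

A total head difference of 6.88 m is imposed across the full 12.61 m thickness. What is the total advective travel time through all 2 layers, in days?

With flow normal to the layers, continuity requires the same specific discharge q through every layer.
Σ(b_i/K_i) = 5.27/0.0270 + 7.34/1.13 = 201.7 d.
q = Δh / Σ(b_i/K_i) = 6.88 / 201.7 = 0.03411 m/day.
In each layer the seepage velocity is v_i = q/n_i, so the layer transit time is t_i = b_i·n_i / q:
  layer 1 (silt): t_1 = 5.27 × 0.14 / 0.03411 = 21.63 d
  layer 2 (weathered basalt): t_2 = 7.34 × 0.10 / 0.03411 = 21.52 d
Total t = Σ t_i = 43.14 days.

43.1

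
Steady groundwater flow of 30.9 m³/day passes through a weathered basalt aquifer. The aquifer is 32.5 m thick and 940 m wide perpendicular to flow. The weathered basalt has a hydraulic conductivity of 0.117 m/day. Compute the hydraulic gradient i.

0.00864

Cross-sectional area A = 940 × 32.5 = 30550 m².
From Q = K·A·i, i = Q / (K·A) = 30.9 / (0.1170 × 30550) = 0.008645.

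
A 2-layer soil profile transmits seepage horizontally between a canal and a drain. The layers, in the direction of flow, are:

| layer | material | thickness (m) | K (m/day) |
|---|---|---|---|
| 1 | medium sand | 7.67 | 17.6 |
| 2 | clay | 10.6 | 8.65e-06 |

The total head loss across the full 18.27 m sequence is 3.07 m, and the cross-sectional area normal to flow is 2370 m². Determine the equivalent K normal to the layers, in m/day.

Flow is perpendicular to layering, so the layers act in series and the equivalent K is the thickness-weighted harmonic mean.
Total thickness L = 7.67 + 10.6 = 18.27 m.
Σ(b_i/K_i) = 7.67/17.6 + 10.6/8.65e-06 = 1.225e+06 d.
K_eq = L / Σ(b_i/K_i) = 18.27 / 1.225e+06 = 1.491e-05 m/day.

1.49e-05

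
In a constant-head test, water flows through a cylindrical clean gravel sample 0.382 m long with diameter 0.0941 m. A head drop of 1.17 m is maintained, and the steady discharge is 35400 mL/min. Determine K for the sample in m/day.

Cross-sectional area A = π·(d/2)² = π × (0.0941/2)² = 0.006955 m².
Convert discharge: 35400 mL/min = 0.0005900 m³/s.
Darcy's law rearranged: K = Q·L / (A·Δh) = 0.0005900 × 0.382 / (0.006955 × 1.17) = 0.02770 m/s = 2393 m/day.

2390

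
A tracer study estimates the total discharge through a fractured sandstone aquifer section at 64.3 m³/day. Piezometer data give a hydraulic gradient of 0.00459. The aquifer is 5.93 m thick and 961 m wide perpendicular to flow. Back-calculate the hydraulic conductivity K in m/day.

Cross-sectional area A = 961 × 5.93 = 5699 m².
Hydraulic gradient i = 0.00459.
From Q = K·A·i, K = Q / (A·i) = 64.3 / (5699 × 0.004590) = 2.458 m/day.

2.46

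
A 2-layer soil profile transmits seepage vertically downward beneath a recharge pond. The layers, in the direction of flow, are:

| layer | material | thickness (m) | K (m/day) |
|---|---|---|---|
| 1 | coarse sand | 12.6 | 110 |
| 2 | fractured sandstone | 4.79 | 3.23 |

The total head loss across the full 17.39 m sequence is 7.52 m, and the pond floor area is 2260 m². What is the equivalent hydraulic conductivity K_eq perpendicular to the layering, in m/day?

10.9

Flow is perpendicular to layering, so the layers act in series and the equivalent K is the thickness-weighted harmonic mean.
Total thickness L = 12.6 + 4.79 = 17.39 m.
Σ(b_i/K_i) = 12.6/110 + 4.79/3.23 = 1.598 d.
K_eq = L / Σ(b_i/K_i) = 17.39 / 1.598 = 10.89 m/day.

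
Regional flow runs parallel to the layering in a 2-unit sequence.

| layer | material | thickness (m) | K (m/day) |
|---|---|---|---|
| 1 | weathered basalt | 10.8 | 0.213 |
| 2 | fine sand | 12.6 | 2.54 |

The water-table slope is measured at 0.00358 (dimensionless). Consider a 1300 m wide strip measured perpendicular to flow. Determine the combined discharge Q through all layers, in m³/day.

Flow is parallel to layering, so each bed carries its own Darcy discharge and the transmissivities add.
Σ(K_i·b_i) = 0.213×10.8 + 2.54×12.6 = 34.30 m²/day.
Hydraulic gradient i = 0.00358.
Q = Σ(K_i·b_i) · W · i = 34.30 × 1300 × 0.003580 = 159.7 m³/day.

160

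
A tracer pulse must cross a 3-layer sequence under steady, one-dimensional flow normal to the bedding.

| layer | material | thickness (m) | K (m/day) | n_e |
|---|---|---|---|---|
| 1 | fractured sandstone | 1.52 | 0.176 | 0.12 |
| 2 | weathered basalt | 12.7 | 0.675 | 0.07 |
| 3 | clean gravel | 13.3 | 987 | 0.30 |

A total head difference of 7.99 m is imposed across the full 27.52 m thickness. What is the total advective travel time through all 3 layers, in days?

17.4

With flow normal to the layers, continuity requires the same specific discharge q through every layer.
Σ(b_i/K_i) = 1.52/0.176 + 12.7/0.675 + 13.3/987 = 27.46 d.
q = Δh / Σ(b_i/K_i) = 7.99 / 27.46 = 0.2909 m/day.
In each layer the seepage velocity is v_i = q/n_i, so the layer transit time is t_i = b_i·n_i / q:
  layer 1 (fractured sandstone): t_1 = 1.52 × 0.12 / 0.2909 = 0.6270 d
  layer 2 (weathered basalt): t_2 = 12.7 × 0.07 / 0.2909 = 3.056 d
  layer 3 (clean gravel): t_3 = 13.3 × 0.30 / 0.2909 = 13.72 d
Total t = Σ t_i = 17.40 days.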